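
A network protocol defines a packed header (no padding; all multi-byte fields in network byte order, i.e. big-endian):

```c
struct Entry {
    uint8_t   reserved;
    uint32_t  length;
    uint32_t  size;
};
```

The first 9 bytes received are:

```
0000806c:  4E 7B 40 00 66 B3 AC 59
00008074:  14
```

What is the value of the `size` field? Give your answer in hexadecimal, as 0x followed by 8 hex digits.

0xB3AC5914

`size` follows `reserved` (1 B), `length` (4 B), so it starts at offset 1 + 4 = 5 and occupies 4 bytes.
Bytes at offsets 5..8: B3 AC 59 14.
In big-endian order the high byte comes first in memory.
The bytes are already most-significant first: 0xB3AC5914.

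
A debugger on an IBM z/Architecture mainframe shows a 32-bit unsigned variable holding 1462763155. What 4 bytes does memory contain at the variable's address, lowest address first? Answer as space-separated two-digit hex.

1462763155 in hexadecimal, padded to 32 bits, is 0x572FFE93.
Split into bytes (most-significant first): 57 2F FE 93.
Big-endian: lowest address holds the most-significant byte.
So the memory order matches the most-significant-first order: 57 2F FE 93.

57 2F FE 93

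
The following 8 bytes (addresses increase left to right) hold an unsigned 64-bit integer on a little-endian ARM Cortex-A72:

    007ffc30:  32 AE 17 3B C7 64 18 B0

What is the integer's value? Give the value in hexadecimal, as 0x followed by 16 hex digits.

Little-endian stores the least-significant byte at the lowest address.
Reassemble most-significant byte first: B0 18 64 C7 3B 17 AE 32 → 0xB01864C73B17AE32.

0xB01864C73B17AE32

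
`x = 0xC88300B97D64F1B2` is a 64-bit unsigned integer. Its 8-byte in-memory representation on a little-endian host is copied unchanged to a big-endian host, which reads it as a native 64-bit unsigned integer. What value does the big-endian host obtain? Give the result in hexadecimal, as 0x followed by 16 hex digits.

0xB2F1647DB90083C8

Stored little-endian, the bytes at ascending addresses are B2 F1 64 7D B9 00 83 C8.
Read back as big-endian, the last byte is least significant, giving 0xB2F1647DB90083C8.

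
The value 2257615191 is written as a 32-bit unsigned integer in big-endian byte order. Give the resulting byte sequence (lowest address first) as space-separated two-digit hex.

86 90 79 57

2257615191 in hexadecimal, padded to 32 bits, is 0x86907957.
Split into bytes (most-significant first): 86 90 79 57.
Big-endian: lowest address holds the most-significant byte.
So the memory order matches the most-significant-first order: 86 90 79 57.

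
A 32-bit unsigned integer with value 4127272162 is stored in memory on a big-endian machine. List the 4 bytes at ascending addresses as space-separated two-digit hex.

F6 01 2C E2

4127272162 in hexadecimal, padded to 32 bits, is 0xF6012CE2.
Split into bytes (most-significant first): F6 01 2C E2.
In big-endian order the high byte comes first in memory.
So the memory order matches the most-significant-first order: F6 01 2C E2.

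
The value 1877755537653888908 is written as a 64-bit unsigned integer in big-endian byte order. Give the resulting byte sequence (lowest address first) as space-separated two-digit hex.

1877755537653888908 in hexadecimal, padded to 64 bits, is 0x1A0F20B674E1F78C.
Split into bytes (most-significant first): 1A 0F 20 B6 74 E1 F7 8C.
Big-endian stores the most-significant byte at the lowest address.
So the memory order matches the most-significant-first order: 1A 0F 20 B6 74 E1 F7 8C.

1A 0F 20 B6 74 E1 F7 8C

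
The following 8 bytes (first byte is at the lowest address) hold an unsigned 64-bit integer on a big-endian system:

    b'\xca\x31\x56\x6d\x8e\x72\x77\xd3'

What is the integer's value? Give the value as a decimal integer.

14569521298061555667

In big-endian order the high byte comes first in memory.
The bytes are already most-significant first: 0xCA31566D8E7277D3.
0xCA31566D8E7277D3 = 14569521298061555667.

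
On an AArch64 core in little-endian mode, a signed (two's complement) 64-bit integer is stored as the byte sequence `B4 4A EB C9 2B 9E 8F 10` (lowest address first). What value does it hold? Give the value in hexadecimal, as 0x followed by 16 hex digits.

0x108F9E2BC9EB4AB4

In little-endian order the low byte comes first in memory.
Reassemble most-significant byte first: 10 8F 9E 2B C9 EB 4A B4 → 0x108F9E2BC9EB4AB4.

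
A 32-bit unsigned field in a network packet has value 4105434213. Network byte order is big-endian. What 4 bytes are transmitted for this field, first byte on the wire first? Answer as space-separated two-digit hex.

F4 B3 F4 65

4105434213 in hexadecimal, padded to 32 bits, is 0xF4B3F465.
Split into bytes (most-significant first): F4 B3 F4 65.
Big-endian stores the most-significant byte at the lowest address.
So the memory order matches the most-significant-first order: F4 B3 F4 65.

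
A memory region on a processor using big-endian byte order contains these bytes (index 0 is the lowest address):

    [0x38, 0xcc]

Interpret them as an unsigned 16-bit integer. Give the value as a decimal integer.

Big-endian: lowest address holds the most-significant byte.
The bytes are already most-significant first: 0x38CC.
0x38CC = 14540.

14540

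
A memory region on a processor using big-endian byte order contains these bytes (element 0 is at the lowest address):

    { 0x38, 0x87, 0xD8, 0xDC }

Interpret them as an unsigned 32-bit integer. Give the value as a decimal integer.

948426972

Big-endian: lowest address holds the most-significant byte.
The bytes are already most-significant first: 0x3887D8DC.
0x3887D8DC = 948426972.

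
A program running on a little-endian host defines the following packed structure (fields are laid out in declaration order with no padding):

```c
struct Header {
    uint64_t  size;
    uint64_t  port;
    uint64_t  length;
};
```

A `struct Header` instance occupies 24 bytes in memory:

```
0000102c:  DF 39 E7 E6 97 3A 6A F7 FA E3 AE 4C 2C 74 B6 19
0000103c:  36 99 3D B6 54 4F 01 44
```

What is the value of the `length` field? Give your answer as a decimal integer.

`length` follows `size` (8 B), `port` (8 B), so it starts at offset 8 + 8 = 16 and occupies 8 bytes.
Bytes at offsets 16..23: 36 99 3D B6 54 4F 01 44.
In little-endian order the low byte comes first in memory.
Reassemble most-significant byte first: 44 01 4F 54 B6 3D 99 36 → 0x44014F54B63D9936.
0x44014F54B63D9936 = 4900285094809147702.

4900285094809147702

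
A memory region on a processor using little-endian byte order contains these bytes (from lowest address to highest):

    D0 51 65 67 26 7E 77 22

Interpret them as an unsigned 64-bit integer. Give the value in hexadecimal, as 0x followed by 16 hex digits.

In little-endian order the low byte comes first in memory.
Reassemble most-significant byte first: 22 77 7E 26 67 65 51 D0 → 0x22777E26676551D0.

0x22777E26676551D0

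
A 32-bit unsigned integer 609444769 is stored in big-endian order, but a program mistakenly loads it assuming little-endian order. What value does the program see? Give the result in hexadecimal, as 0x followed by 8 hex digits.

609444769 in 32-bit hexadecimal is 0x245363A1.
Stored big-endian, the bytes at ascending addresses are 24 53 63 A1.
Read back as little-endian, the first byte is least significant, giving 0xA1635324.

0xA1635324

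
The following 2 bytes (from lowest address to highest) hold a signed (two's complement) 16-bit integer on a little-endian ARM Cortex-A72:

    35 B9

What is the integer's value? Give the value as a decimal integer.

-18123

Little-endian: lowest address holds the least-significant byte.
Reassemble most-significant byte first: B9 35 → 0xB935.
Top bit is set, so as a signed 16-bit value this is 0xB935 − 2^16 = -18123.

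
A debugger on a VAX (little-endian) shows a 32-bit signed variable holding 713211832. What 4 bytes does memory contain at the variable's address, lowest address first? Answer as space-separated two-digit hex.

713211832 in hexadecimal, padded to 32 bits, is 0x2A82BFB8.
Split into bytes (most-significant first): 2A 82 BF B8.
Little-endian: lowest address holds the least-significant byte.
So at ascending addresses the bytes are B8 BF 82 2A.

B8 BF 82 2A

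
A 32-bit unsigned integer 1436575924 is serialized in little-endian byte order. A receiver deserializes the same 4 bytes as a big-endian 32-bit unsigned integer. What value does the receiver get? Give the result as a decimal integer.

1436575924 in 32-bit hexadecimal is 0x55A068B4.
Stored little-endian, the bytes at ascending addresses are B4 68 A0 55.
Read back as big-endian, the last byte is least significant, giving 0xB468A055.
0xB468A055 = 3026755669.

3026755669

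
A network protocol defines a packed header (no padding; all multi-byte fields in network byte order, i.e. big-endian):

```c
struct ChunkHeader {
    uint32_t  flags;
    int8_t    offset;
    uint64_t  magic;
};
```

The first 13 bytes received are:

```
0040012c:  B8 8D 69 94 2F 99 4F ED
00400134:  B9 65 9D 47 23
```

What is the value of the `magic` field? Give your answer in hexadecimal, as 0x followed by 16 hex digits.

`magic` follows `flags` (4 B), `offset` (1 B), so it starts at offset 4 + 1 = 5 and occupies 8 bytes.
Bytes at offsets 5..12: 99 4F ED B9 65 9D 47 23.
Big-endian stores the most-significant byte at the lowest address.
The bytes are already most-significant first: 0x994FEDB9659D4723.

0x994FEDB9659D4723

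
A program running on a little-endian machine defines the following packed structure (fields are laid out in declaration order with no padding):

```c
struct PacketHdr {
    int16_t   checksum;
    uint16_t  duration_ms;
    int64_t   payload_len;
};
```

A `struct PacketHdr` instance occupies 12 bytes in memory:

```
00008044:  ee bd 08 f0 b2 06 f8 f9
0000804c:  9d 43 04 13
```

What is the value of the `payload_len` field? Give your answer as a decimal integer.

1370294532410181298

`payload_len` follows `checksum` (2 B), `duration_ms` (2 B), so it starts at offset 2 + 2 = 4 and occupies 8 bytes.
Bytes at offsets 4..11: B2 06 F8 F9 9D 43 04 13.
Little-endian stores the least-significant byte at the lowest address.
Reassemble most-significant byte first: 13 04 43 9D F9 F8 06 B2 → 0x1304439DF9F806B2.
0x1304439DF9F806B2 = 1370294532410181298.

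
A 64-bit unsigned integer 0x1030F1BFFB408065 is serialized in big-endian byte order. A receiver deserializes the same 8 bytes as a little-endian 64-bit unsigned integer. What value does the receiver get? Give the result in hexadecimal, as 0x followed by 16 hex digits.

Stored big-endian, the bytes at ascending addresses are 10 30 F1 BF FB 40 80 65.
Read back as little-endian, the first byte is least significant, giving 0x658040FBBFF13010.

0x658040FBBFF13010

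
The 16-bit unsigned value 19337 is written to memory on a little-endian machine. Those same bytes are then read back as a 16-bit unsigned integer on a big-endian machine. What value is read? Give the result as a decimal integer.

19337 in 16-bit hexadecimal is 0x4B89.
Stored little-endian, the bytes at ascending addresses are 89 4B.
Read back as big-endian, the last byte is least significant, giving 0x894B.
0x894B = 35147.

35147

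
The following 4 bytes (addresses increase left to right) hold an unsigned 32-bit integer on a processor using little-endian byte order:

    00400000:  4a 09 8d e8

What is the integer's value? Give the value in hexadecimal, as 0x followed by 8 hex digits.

In little-endian order the low byte comes first in memory.
Reassemble most-significant byte first: E8 8D 09 4A → 0xE88D094A.

0xE88D094A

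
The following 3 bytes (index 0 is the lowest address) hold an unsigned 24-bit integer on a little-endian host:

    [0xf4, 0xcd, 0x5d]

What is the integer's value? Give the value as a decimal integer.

In little-endian order the low byte comes first in memory.
Reassemble most-significant byte first: 5D CD F4 → 0x5DCDF4.
0x5DCDF4 = 6147572.

6147572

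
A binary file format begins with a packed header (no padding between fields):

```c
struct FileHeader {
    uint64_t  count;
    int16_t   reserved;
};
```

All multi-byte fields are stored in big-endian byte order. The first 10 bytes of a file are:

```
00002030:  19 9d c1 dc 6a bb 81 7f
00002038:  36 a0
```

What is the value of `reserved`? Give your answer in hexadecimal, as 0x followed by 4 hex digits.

`reserved` follows `count` (8 bytes), so it starts at byte offset 8 and occupies 2 bytes.
Bytes at offsets 8..9: 36 A0.
In big-endian order the high byte comes first in memory.
The bytes are already most-significant first: 0x36A0.

0x36A0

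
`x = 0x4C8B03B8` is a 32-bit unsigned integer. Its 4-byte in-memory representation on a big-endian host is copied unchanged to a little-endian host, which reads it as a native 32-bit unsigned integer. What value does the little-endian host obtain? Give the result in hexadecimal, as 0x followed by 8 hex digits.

0xB8038B4C

Stored big-endian, the bytes at ascending addresses are 4C 8B 03 B8.
Read back as little-endian, the first byte is least significant, giving 0xB8038B4C.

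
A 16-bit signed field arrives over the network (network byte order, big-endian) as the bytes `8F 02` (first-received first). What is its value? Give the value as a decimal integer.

Big-endian stores the most-significant byte at the lowest address.
The bytes are already most-significant first: 0x8F02.
Top bit is set, so as a signed 16-bit value this is 0x8F02 − 2^16 = -28926.

-28926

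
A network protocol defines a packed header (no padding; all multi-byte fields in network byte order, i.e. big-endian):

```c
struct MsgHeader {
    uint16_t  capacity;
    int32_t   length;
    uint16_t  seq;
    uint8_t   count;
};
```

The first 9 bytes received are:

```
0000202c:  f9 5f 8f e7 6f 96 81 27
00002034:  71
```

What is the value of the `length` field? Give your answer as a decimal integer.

`length` follows `capacity` (2 bytes), so it starts at byte offset 2 and occupies 4 bytes.
Bytes at offsets 2..5: 8F E7 6F 96.
Big-endian: lowest address holds the most-significant byte.
The bytes are already most-significant first: 0x8FE76F96.
Top bit is set, so as a signed 32-bit value this is 0x8FE76F96 − 2^32 = -1880658026.

-1880658026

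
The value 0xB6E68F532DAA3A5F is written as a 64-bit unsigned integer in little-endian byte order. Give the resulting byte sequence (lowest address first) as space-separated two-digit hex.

Split into bytes (most-significant first): B6 E6 8F 53 2D AA 3A 5F.
In little-endian order the low byte comes first in memory.
So at ascending addresses the bytes are 5F 3A AA 2D 53 8F E6 B6.

5F 3A AA 2D 53 8F E6 B6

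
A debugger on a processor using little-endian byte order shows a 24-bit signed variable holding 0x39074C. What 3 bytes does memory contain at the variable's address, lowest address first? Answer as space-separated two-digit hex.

4C 07 39

Split into bytes (most-significant first): 39 07 4C.
Little-endian: lowest address holds the least-significant byte.
So at ascending addresses the bytes are 4C 07 39.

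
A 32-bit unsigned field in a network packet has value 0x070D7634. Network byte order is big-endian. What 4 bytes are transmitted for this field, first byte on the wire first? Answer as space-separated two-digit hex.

07 0D 76 34

Split into bytes (most-significant first): 07 0D 76 34.
In big-endian order the high byte comes first in memory.
So the memory order matches the most-significant-first order: 07 0D 76 34.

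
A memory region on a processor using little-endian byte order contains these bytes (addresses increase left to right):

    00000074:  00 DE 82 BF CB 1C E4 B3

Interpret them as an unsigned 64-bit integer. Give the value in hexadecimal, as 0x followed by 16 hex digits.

0xB3E41CCBBF82DE00

In little-endian order the low byte comes first in memory.
Reassemble most-significant byte first: B3 E4 1C CB BF 82 DE 00 → 0xB3E41CCBBF82DE00.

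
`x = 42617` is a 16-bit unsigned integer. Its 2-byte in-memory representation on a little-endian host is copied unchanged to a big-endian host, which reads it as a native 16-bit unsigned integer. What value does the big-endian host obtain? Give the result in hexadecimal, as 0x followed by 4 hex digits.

42617 in 16-bit hexadecimal is 0xA679.
Stored little-endian, the bytes at ascending addresses are 79 A6.
Read back as big-endian, the last byte is least significant, giving 0x79A6.

0x79A6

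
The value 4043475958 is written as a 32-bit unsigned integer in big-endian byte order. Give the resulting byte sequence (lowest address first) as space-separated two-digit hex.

F1 02 8B F6

4043475958 in hexadecimal, padded to 32 bits, is 0xF1028BF6.
Split into bytes (most-significant first): F1 02 8B F6.
Big-endian: lowest address holds the most-significant byte.
So the memory order matches the most-significant-first order: F1 02 8B F6.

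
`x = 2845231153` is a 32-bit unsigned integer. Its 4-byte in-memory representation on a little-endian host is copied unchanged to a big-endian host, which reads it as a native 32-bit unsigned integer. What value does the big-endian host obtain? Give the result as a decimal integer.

2845231153 in 32-bit hexadecimal is 0xA996C831.
Stored little-endian, the bytes at ascending addresses are 31 C8 96 A9.
Read back as big-endian, the last byte is least significant, giving 0x31C896A9.
0x31C896A9 = 835229353.

835229353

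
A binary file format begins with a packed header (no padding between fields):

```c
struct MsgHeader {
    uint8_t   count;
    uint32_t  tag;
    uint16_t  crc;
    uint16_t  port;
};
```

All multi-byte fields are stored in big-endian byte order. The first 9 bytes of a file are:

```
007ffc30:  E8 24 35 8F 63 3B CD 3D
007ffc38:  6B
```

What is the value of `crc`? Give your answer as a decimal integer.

`crc` follows `count` (1 B), `tag` (4 B), so it starts at offset 1 + 4 = 5 and occupies 2 bytes.
Bytes at offsets 5..6: 3B CD.
Big-endian stores the most-significant byte at the lowest address.
The bytes are already most-significant first: 0x3BCD.
0x3BCD = 15309.

15309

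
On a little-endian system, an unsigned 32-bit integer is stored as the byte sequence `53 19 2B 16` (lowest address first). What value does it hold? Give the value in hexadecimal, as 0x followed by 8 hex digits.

0x162B1953

Little-endian: lowest address holds the least-significant byte.
Reassemble most-significant byte first: 16 2B 19 53 → 0x162B1953.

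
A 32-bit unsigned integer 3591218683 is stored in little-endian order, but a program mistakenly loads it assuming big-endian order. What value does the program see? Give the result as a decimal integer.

3591218683 in 32-bit hexadecimal is 0xD60DA5FB.
Stored little-endian, the bytes at ascending addresses are FB A5 0D D6.
Read back as big-endian, the last byte is least significant, giving 0xFBA50DD6.
0xFBA50DD6 = 4221898198.

4221898198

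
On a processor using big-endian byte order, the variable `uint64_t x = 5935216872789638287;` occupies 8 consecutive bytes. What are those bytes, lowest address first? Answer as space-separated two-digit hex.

52 5E 20 4C B7 87 FC 8F

5935216872789638287 in hexadecimal, padded to 64 bits, is 0x525E204CB787FC8F.
Split into bytes (most-significant first): 52 5E 20 4C B7 87 FC 8F.
In big-endian order the high byte comes first in memory.
So the memory order matches the most-significant-first order: 52 5E 20 4C B7 87 FC 8F.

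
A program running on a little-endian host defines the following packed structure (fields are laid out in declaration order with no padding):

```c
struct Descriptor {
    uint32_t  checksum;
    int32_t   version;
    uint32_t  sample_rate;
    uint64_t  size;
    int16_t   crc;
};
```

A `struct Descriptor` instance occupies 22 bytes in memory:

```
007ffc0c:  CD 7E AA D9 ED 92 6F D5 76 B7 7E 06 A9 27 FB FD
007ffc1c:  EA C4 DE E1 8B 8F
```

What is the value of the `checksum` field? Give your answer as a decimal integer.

3651829453

`checksum` is the first field, at byte offset 0, occupying 4 bytes.
Bytes at offsets 0..3: CD 7E AA D9.
In little-endian order the low byte comes first in memory.
Reassemble most-significant byte first: D9 AA 7E CD → 0xD9AA7ECD.
0xD9AA7ECD = 3651829453.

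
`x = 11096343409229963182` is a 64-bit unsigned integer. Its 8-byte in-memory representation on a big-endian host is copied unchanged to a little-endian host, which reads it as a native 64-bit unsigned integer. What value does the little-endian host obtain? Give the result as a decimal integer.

12547000165847924377

11096343409229963182 in 64-bit hexadecimal is 0x99FE218A2CE61FAE.
Stored big-endian, the bytes at ascending addresses are 99 FE 21 8A 2C E6 1F AE.
Read back as little-endian, the first byte is least significant, giving 0xAE1FE62C8A21FE99.
0xAE1FE62C8A21FE99 = 12547000165847924377.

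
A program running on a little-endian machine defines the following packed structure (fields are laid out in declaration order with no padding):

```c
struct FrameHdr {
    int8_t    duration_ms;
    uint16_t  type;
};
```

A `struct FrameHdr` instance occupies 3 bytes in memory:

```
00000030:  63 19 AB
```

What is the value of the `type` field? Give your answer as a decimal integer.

43801

`type` follows `duration_ms` (1 byte), so it starts at byte offset 1 and occupies 2 bytes.
Bytes at offsets 1..2: 19 AB.
Little-endian stores the least-significant byte at the lowest address.
Reassemble most-significant byte first: AB 19 → 0xAB19.
0xAB19 = 43801.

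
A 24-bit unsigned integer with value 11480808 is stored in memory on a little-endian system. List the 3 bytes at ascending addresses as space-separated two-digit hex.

E8 2E AF

11480808 in hexadecimal, padded to 24 bits, is 0xAF2EE8.
Split into bytes (most-significant first): AF 2E E8.
In little-endian order the low byte comes first in memory.
So at ascending addresses the bytes are E8 2E AF.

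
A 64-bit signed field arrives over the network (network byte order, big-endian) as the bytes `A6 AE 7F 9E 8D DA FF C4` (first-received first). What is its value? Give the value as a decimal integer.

-6436066498504359996

Big-endian stores the most-significant byte at the lowest address.
The bytes are already most-significant first: 0xA6AE7F9E8DDAFFC4.
Top bit is set, so as a signed 64-bit value this is 0xA6AE7F9E8DDAFFC4 − 2^64 = -6436066498504359996.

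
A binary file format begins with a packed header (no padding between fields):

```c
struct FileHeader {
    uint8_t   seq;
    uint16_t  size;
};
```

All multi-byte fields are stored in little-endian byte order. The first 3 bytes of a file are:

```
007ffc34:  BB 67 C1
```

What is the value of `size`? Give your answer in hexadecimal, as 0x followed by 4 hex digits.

0xC167

`size` follows `seq` (1 byte), so it starts at byte offset 1 and occupies 2 bytes.
Bytes at offsets 1..2: 67 C1.
Little-endian stores the least-significant byte at the lowest address.
Reassemble most-significant byte first: C1 67 → 0xC167.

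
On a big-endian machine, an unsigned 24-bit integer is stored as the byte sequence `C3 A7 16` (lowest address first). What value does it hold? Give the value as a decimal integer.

Big-endian: lowest address holds the most-significant byte.
The bytes are already most-significant first: 0xC3A716.
0xC3A716 = 12822294.

12822294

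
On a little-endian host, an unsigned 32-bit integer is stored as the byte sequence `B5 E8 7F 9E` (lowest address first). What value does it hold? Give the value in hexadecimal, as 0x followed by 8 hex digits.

0x9E7FE8B5

Little-endian stores the least-significant byte at the lowest address.
Reassemble most-significant byte first: 9E 7F E8 B5 → 0x9E7FE8B5.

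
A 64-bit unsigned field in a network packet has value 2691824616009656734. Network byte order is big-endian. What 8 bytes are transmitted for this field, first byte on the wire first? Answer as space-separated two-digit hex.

25 5B 48 39 F2 E8 69 9E

2691824616009656734 in hexadecimal, padded to 64 bits, is 0x255B4839F2E8699E.
Split into bytes (most-significant first): 25 5B 48 39 F2 E8 69 9E.
In big-endian order the high byte comes first in memory.
So the memory order matches the most-significant-first order: 25 5B 48 39 F2 E8 69 9E.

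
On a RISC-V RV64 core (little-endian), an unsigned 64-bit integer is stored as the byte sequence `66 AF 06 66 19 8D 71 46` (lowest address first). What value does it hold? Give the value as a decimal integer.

5075993395248672614

Little-endian stores the least-significant byte at the lowest address.
Reassemble most-significant byte first: 46 71 8D 19 66 06 AF 66 → 0x46718D196606AF66.
0x46718D196606AF66 = 5075993395248672614.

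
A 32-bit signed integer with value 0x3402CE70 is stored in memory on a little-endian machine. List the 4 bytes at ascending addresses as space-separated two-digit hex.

Split into bytes (most-significant first): 34 02 CE 70.
Little-endian stores the least-significant byte at the lowest address.
So at ascending addresses the bytes are 70 CE 02 34.

70 CE 02 34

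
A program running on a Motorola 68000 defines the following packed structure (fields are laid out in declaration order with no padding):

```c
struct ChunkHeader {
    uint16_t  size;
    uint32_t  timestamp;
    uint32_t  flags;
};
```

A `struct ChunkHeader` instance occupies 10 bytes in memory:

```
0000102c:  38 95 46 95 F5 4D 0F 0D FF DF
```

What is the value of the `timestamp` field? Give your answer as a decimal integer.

`timestamp` follows `size` (2 bytes), so it starts at byte offset 2 and occupies 4 bytes.
Bytes at offsets 2..5: 46 95 F5 4D.
Big-endian: lowest address holds the most-significant byte.
The bytes are already most-significant first: 0x4695F54D.
0x4695F54D = 1184232781.

1184232781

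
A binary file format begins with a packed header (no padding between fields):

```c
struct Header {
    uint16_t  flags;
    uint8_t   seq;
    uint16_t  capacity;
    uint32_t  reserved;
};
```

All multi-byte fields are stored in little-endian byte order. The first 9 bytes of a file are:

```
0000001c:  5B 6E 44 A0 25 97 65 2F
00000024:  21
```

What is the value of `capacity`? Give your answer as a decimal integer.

9632

`capacity` follows `flags` (2 B), `seq` (1 B), so it starts at offset 2 + 1 = 3 and occupies 2 bytes.
Bytes at offsets 3..4: A0 25.
In little-endian order the low byte comes first in memory.
Reassemble most-significant byte first: 25 A0 → 0x25A0.
0x25A0 = 9632.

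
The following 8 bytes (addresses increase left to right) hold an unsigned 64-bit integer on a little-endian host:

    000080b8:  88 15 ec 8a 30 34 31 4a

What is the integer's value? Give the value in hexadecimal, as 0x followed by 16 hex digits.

0x4A3134308AEC1588

In little-endian order the low byte comes first in memory.
Reassemble most-significant byte first: 4A 31 34 30 8A EC 15 88 → 0x4A3134308AEC1588.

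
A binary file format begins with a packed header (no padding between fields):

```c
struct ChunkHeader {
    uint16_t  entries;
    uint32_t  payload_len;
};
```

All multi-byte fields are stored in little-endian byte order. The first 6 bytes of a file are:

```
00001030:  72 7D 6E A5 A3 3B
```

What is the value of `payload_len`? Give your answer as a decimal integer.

`payload_len` follows `entries` (2 bytes), so it starts at byte offset 2 and occupies 4 bytes.
Bytes at offsets 2..5: 6E A5 A3 3B.
Little-endian stores the least-significant byte at the lowest address.
Reassemble most-significant byte first: 3B A3 A5 6E → 0x3BA3A56E.
0x3BA3A56E = 1000580462.

1000580462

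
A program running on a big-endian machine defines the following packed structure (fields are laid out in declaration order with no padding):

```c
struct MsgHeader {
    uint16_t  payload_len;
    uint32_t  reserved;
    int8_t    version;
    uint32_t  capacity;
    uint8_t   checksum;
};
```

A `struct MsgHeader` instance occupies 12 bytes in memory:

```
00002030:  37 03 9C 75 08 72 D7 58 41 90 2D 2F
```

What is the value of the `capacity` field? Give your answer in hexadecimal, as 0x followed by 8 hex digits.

0x5841902D

`capacity` follows `payload_len` (2 B), `reserved` (4 B), `version` (1 B), so it starts at offset 2 + 4 + 1 = 7 and occupies 4 bytes.
Bytes at offsets 7..10: 58 41 90 2D.
Big-endian: lowest address holds the most-significant byte.
The bytes are already most-significant first: 0x5841902D.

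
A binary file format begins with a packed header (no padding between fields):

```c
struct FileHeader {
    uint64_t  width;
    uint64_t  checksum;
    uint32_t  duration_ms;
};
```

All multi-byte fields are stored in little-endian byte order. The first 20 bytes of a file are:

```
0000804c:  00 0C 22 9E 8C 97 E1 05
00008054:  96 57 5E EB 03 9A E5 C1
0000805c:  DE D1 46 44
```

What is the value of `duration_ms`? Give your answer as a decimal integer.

`duration_ms` follows `width` (8 B), `checksum` (8 B), so it starts at offset 8 + 8 = 16 and occupies 4 bytes.
Bytes at offsets 16..19: DE D1 46 44.
In little-endian order the low byte comes first in memory.
Reassemble most-significant byte first: 44 46 D1 DE → 0x4446D1DE.
0x4446D1DE = 1145491934.

1145491934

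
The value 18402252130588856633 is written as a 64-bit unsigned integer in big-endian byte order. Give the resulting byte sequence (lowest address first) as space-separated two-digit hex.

FF 61 EE D0 3E EC 91 39

18402252130588856633 in hexadecimal, padded to 64 bits, is 0xFF61EED03EEC9139.
Split into bytes (most-significant first): FF 61 EE D0 3E EC 91 39.
Big-endian: lowest address holds the most-significant byte.
So the memory order matches the most-significant-first order: FF 61 EE D0 3E EC 91 39.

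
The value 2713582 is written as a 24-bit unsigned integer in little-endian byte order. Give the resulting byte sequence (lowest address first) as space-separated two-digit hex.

EE 67 29

2713582 in hexadecimal, padded to 24 bits, is 0x2967EE.
Split into bytes (most-significant first): 29 67 EE.
Little-endian: lowest address holds the least-significant byte.
So at ascending addresses the bytes are EE 67 29.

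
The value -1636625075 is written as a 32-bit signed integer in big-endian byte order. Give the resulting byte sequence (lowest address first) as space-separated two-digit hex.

Two's complement of -1636625075 in 32 bits: 1636625075 = 0x618CEAB3; invert → 0x9E73154C; add 1 → 0x9E73154D.
Split into bytes (most-significant first): 9E 73 15 4D.
Big-endian stores the most-significant byte at the lowest address.
So the memory order matches the most-significant-first order: 9E 73 15 4D.

9E 73 15 4D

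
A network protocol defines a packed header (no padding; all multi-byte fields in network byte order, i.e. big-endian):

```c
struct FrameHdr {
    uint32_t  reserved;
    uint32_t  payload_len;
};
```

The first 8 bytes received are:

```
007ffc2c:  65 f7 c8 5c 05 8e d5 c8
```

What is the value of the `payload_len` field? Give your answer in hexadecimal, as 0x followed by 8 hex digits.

0x058ED5C8

`payload_len` follows `reserved` (4 bytes), so it starts at byte offset 4 and occupies 4 bytes.
Bytes at offsets 4..7: 05 8E D5 C8.
Big-endian stores the most-significant byte at the lowest address.
The bytes are already most-significant first: 0x058ED5C8.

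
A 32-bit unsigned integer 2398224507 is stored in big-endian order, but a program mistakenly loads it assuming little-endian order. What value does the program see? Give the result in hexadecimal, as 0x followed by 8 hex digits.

2398224507 in 32-bit hexadecimal is 0x8EF2007B.
Stored big-endian, the bytes at ascending addresses are 8E F2 00 7B.
Read back as little-endian, the first byte is least significant, giving 0x7B00F28E.

0x7B00F28E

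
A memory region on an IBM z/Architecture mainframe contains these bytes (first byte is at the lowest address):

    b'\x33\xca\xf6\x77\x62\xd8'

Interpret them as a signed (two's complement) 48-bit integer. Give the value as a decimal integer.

Big-endian stores the most-significant byte at the lowest address.
The bytes are already most-significant first: 0x33CAF67762D8.
0x33CAF67762D8 = 56946811429592.

56946811429592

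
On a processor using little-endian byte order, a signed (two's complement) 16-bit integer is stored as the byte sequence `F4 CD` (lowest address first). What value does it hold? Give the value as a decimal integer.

In little-endian order the low byte comes first in memory.
Reassemble most-significant byte first: CD F4 → 0xCDF4.
Top bit is set, so as a signed 16-bit value this is 0xCDF4 − 2^16 = -12812.

-12812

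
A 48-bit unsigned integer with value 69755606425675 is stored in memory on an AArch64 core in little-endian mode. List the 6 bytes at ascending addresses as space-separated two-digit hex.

69755606425675 in hexadecimal, padded to 48 bits, is 0x3F713E24604B.
Split into bytes (most-significant first): 3F 71 3E 24 60 4B.
Little-endian: lowest address holds the least-significant byte.
So at ascending addresses the bytes are 4B 60 24 3E 71 3F.

4B 60 24 3E 71 3F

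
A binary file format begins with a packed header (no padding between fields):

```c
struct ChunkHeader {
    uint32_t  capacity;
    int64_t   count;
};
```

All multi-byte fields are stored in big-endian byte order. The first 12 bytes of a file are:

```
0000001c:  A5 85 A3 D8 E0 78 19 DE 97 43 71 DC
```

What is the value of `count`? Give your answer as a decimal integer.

`count` follows `capacity` (4 bytes), so it starts at byte offset 4 and occupies 8 bytes.
Bytes at offsets 4..11: E0 78 19 DE 97 43 71 DC.
Big-endian: lowest address holds the most-significant byte.
The bytes are already most-significant first: 0xE07819DE974371DC.
Top bit is set, so as a signed 64-bit value this is 0xE07819DE974371DC − 2^64 = -2272037568197201444.

-2272037568197201444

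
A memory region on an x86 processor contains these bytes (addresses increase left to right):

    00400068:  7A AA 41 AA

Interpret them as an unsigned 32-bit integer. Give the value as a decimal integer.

Little-endian stores the least-significant byte at the lowest address.
Reassemble most-significant byte first: AA 41 AA 7A → 0xAA41AA7A.
0xAA41AA7A = 2856430202.

2856430202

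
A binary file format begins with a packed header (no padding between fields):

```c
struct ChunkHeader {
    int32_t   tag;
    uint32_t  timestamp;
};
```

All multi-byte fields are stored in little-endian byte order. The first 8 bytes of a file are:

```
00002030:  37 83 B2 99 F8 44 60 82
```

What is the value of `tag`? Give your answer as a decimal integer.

-1716354249

`tag` is the first field, at byte offset 0, occupying 4 bytes.
Bytes at offsets 0..3: 37 83 B2 99.
In little-endian order the low byte comes first in memory.
Reassemble most-significant byte first: 99 B2 83 37 → 0x99B28337.
Top bit is set, so as a signed 32-bit value this is 0x99B28337 − 2^32 = -1716354249.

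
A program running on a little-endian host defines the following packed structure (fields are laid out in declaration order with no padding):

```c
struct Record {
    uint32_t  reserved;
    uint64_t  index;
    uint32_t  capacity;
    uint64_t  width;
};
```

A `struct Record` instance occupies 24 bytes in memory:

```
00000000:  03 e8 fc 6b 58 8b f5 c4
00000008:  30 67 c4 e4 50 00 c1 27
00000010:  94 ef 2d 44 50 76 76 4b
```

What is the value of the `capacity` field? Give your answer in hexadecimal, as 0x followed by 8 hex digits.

0x27C10050

`capacity` follows `reserved` (4 B), `index` (8 B), so it starts at offset 4 + 8 = 12 and occupies 4 bytes.
Bytes at offsets 12..15: 50 00 C1 27.
Little-endian stores the least-significant byte at the lowest address.
Reassemble most-significant byte first: 27 C1 00 50 → 0x27C10050.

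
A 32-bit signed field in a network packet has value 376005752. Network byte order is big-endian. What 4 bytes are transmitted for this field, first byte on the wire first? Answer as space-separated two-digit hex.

376005752 in hexadecimal, padded to 32 bits, is 0x16696478.
Split into bytes (most-significant first): 16 69 64 78.
In big-endian order the high byte comes first in memory.
So the memory order matches the most-significant-first order: 16 69 64 78.

16 69 64 78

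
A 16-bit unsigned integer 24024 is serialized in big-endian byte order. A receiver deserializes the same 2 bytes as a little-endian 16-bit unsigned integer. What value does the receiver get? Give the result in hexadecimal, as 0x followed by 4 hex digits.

24024 in 16-bit hexadecimal is 0x5DD8.
Stored big-endian, the bytes at ascending addresses are 5D D8.
Read back as little-endian, the first byte is least significant, giving 0xD85D.

0xD85D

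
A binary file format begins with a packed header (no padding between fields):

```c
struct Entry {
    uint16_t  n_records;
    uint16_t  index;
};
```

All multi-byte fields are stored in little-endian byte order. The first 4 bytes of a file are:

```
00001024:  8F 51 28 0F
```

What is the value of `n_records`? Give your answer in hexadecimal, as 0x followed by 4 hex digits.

`n_records` is the first field, at byte offset 0, occupying 2 bytes.
Bytes at offsets 0..1: 8F 51.
In little-endian order the low byte comes first in memory.
Reassemble most-significant byte first: 51 8F → 0x518F.

0x518F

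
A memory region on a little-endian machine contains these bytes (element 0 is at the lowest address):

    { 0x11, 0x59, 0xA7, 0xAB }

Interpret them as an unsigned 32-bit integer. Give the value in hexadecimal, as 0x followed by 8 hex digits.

In little-endian order the low byte comes first in memory.
Reassemble most-significant byte first: AB A7 59 11 → 0xABA75911.

0xABA75911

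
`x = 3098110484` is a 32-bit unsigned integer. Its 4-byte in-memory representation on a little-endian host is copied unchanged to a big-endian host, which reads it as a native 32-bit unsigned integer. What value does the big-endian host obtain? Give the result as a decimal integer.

3098110484 in 32-bit hexadecimal is 0xB8A96A14.
Stored little-endian, the bytes at ascending addresses are 14 6A A9 B8.
Read back as big-endian, the last byte is least significant, giving 0x146AA9B8.
0x146AA9B8 = 342534584.

342534584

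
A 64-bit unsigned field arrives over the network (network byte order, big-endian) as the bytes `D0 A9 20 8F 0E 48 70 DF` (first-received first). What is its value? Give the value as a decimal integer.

15035584629745152223

Big-endian: lowest address holds the most-significant byte.
The bytes are already most-significant first: 0xD0A9208F0E4870DF.
0xD0A9208F0E4870DF = 15035584629745152223.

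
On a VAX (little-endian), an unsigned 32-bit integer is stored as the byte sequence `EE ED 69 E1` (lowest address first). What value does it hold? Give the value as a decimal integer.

Little-endian stores the least-significant byte at the lowest address.
Reassemble most-significant byte first: E1 69 ED EE → 0xE169EDEE.
0xE169EDEE = 3781815790.

3781815790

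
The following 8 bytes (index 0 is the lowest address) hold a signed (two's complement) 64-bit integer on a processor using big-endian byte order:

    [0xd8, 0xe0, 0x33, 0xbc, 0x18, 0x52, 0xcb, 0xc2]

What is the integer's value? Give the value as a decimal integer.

-2819196483778982974

Big-endian stores the most-significant byte at the lowest address.
The bytes are already most-significant first: 0xD8E033BC1852CBC2.
Top bit is set, so as a signed 64-bit value this is 0xD8E033BC1852CBC2 − 2^64 = -2819196483778982974.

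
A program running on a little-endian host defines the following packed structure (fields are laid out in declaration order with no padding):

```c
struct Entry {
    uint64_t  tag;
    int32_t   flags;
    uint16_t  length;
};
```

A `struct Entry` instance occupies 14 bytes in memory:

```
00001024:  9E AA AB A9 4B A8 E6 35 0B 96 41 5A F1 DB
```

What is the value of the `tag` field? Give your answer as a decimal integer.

`tag` is the first field, at byte offset 0, occupying 8 bytes.
Bytes at offsets 0..7: 9E AA AB A9 4B A8 E6 35.
Little-endian: lowest address holds the least-significant byte.
Reassemble most-significant byte first: 35 E6 A8 4B A9 AB AA 9E → 0x35E6A84BA9ABAA9E.
0x35E6A84BA9ABAA9E = 3883976771576244894.

3883976771576244894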